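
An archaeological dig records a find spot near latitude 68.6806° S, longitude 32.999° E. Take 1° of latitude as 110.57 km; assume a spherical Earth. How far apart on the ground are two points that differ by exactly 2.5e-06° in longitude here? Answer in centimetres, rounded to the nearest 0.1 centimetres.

10.0 centimetres

At 68.6806° a degree of longitude is 110570 × cos 68.6806° ≈ 40199.6 m, so 2.5e-06° corresponds to 0.100499 m.
That is 0.100499 m = 10.05 cm.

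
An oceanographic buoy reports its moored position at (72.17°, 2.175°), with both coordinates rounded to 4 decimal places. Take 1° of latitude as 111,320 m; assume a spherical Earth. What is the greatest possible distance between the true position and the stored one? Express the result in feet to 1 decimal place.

Rounding to 4 decimal places leaves each coordinate within ±5e-05° of the true value.
N–S: 5e-05° × 111320 m/° = 5.566 m.
E–W at 72.17°: 5e-05° × 111320 × cos 72.17° = 5e-05 × 111320 × 0.3062 ≈ 1.70427 m.
Combining orthogonally: (5.566² + 1.70427²)^½ ≈ 5.82107 m.
Converting: 5.82107 m × 3.2808 ft/m ≈ 19.098 ft.

19.1 feet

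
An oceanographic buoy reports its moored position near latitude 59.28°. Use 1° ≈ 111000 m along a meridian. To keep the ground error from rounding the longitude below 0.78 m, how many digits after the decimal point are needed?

5 decimal places

At 59.28° one degree of longitude covers 111000 × cos 59.28° ≈ 111000 × 0.5108 ≈ 56703.6 m.
Rounding to N decimal places gives at most 0.5 × 10⁻ᴺ degrees of error, i.e. 0.5 × 10⁻ᴺ × 56703.6 m.
Need 0.5 × 56703.6 × 10⁻ᴺ ≤ 0.78 → 10⁻ᴺ ≤ 2.751e-05, so N ≥ 4.56.
At 4 places the error can reach 2.84 m, but 5 places keeps it to 0.284 m.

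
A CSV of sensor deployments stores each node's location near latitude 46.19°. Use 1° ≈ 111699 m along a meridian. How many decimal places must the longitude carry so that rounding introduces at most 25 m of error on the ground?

At 46.19° one degree of longitude covers 111699 × cos 46.19° ≈ 111699 × 0.6923 ≈ 77325.8 m.
N decimal places → at most half a unit in the last place, 0.5 × 10⁻ᴺ° = 77325.8/2 × 10⁻ᴺ m.
Need 0.5 × 77325.8 × 10⁻ᴺ ≤ 25 → 10⁻ᴺ ≤ 6.466e-04, so N ≥ 3.19.
N = 3 would give 38.7 m (too coarse); N = 4 gives 3.87 m ≤ 25 m.

4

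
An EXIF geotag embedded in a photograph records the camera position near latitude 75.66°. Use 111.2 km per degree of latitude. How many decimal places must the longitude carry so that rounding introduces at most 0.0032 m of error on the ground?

7 decimal places

At 75.66° one degree of longitude covers 111200 × cos 75.66° ≈ 111200 × 0.2477 ≈ 27541.5 m.
N decimal places → at most half a unit in the last place, 0.5 × 10⁻ᴺ° = 27541.5/2 × 10⁻ᴺ m.
Need 0.5 × 27541.5 × 10⁻ᴺ ≤ 0.0032 → 10⁻ᴺ ≤ 2.324e-07, so N ≥ 6.63.
N = 6 would give 0.0138 m (too coarse); N = 7 gives 0.00138 m ≤ 0.0032 m.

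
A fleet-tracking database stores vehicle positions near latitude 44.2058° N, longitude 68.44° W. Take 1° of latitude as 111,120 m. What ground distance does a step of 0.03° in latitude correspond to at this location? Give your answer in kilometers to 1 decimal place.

3.3 kilometers

0.03° × 111120 m/° = 3333.6 m.
That is 3333.6 m = 3.3336 km.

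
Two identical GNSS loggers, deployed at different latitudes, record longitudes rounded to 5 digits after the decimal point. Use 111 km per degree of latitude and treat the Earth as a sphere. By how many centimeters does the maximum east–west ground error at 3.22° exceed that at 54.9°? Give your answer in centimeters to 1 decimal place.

Rounding to 5 decimal places leaves the longitude within ±5e-06° of the true value.
Error at 3.22° = 5e-06° × 111000 × cos 3.22° ≈ 0.555 × 0.9984 = 0.55412 m.
Error at 54.9° = 5e-06° × 111000 × cos 54.9° ≈ 0.555 × 0.5750 = 0.31913 m.
Difference: 0.55412 − 0.31913 = 0.235 m.
That is 0.234996 m = 23.5 cm.

23.5 centimeters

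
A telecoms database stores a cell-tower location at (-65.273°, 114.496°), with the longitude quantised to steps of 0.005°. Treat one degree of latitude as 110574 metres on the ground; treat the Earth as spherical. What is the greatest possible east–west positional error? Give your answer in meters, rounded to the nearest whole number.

116 meters

With a 0.005° grid the true value lies within half a step, ±0.005°/2 = ±0.0025°, of the stored one.
Parallels shrink by cos φ, so at 65.273° a degree of longitude is 110574 × 0.4183 ≈ 46252.6 m.
Maximum E–W displacement: 0.0025 × 46252.6 = 115.631 m.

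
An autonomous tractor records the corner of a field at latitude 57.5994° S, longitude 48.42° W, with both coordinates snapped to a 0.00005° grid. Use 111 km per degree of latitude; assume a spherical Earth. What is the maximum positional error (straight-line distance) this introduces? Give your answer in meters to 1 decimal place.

3.1 meters

With a 0.00005° grid the true value lies within half a step, ±0.00005°/2 = ±2.5e-05°, of the stored one.
North–south component: 2.5e-05° × 111000 = 2.775 m.
Longitude error → 2.5e-05 × 111000 × cos 57.5994° = 2.5e-05 × 111000 × 0.5358 ≈ 1.48694 m.
The two errors are perpendicular, so the maximum displacement is √(2.775² + 1.48694²) ≈ 3.14827 m.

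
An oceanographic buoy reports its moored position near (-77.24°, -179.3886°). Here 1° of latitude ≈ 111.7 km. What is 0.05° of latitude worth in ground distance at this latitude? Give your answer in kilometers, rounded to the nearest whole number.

Along a meridian 0.05° is 0.05 × 111700 = 5585 m.
That is 5585 m = 5.585 km.

6 kilometers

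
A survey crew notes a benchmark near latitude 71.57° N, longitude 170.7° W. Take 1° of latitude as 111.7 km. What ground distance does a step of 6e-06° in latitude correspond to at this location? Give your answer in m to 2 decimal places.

Along a meridian 6e-06° is 6e-06 × 111700 = 0.6702 m.

0.67 m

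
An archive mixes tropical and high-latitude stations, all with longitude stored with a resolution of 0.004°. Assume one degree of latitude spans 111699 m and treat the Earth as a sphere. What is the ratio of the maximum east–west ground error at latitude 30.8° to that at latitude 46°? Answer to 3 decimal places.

1.237

With a 0.004° grid the true value lies within half a step, ±0.004°/2 = ±0.002°, of the stored one.
Error at 30.8° = 0.002° × 111699 × cos 30.8° ≈ 223.4 × 0.8590 = 191.89 m.
Error at 46° = 0.002° × 111699 × cos 46° ≈ 223.4 × 0.6947 = 155.19 m.
The ratio reduces to cos 30.8° / cos 46° = 0.8590/0.6947 ≈ 1.2365.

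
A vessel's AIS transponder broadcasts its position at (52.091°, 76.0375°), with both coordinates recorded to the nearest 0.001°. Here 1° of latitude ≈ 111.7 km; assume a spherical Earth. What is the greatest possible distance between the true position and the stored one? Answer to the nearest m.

66 m

Rounding to 3 decimal places leaves each coordinate within ±0.0005° of the true value.
N–S: 0.0005° × 111700 m/° = 55.85 m.
East–west component at 52.091°: 0.0005° × 111700 × cos 52.091° ≈ 0.0005 × 68629.5 ≈ 34.3148 m.
The two errors are perpendicular, so the maximum displacement is √(55.85² + 34.3148²) ≈ 65.5494 m.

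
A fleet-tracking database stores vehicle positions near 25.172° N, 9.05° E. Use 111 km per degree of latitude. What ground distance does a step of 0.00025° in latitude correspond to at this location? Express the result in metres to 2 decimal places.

27.75 metres

0.00025° × 111000 m/° = 27.75 m.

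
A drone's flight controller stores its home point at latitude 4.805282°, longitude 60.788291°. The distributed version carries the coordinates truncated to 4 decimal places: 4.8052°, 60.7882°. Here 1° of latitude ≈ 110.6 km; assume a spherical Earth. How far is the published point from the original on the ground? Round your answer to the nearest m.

14 m

The latitude changed by +0.000082° and the longitude by +0.000091°.
North–south shift: 0.000082 × 110600 = 9.0692 m.
E–W at 4.8052°: 0.000091° × 110600 × cos 4.8052° = 0.000091 × 110600 × 0.9965 ≈ 10.0292 m.
Distance: √(9.0692² + 10.0292²) ≈ 13.5217 m.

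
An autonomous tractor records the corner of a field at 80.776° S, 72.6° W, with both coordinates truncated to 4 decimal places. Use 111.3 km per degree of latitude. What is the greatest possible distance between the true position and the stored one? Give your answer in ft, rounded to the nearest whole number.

37 ft

Truncating at 4 decimal places can drop up to a full unit in the last place, so each coordinate may be off by as much as 0.0001°.
Latitude error → 0.0001 × 111300 = 11.13 m along the meridian.
Longitude error → 0.0001 × 111300 × cos 80.776° = 0.0001 × 111300 × 0.1603 ≈ 1.78408 m.
Combining orthogonally: (11.13² + 1.78408²)^½ ≈ 11.2721 m.
Converting: 11.2721 m × 3.2808 ft/m ≈ 36.982 ft.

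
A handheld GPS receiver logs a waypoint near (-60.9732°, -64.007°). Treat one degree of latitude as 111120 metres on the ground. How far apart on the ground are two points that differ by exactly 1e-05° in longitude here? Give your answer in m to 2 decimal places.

One degree of longitude here spans 111120 × cos 60.9732° = 111120 × 0.4852 ≈ 53917.5 m; 1e-05° of that is 0.539175 m.

0.54 m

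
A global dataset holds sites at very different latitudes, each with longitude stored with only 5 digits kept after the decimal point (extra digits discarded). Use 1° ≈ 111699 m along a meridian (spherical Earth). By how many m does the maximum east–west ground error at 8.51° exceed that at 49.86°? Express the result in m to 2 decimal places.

0.38 m

Truncating at 5 decimal places can drop up to a full unit in the last place, so the longitude may be off by as much as 1e-05°.
At 8.51°: 1e-05° × 111699 × cos 8.51° = 1e-05 × 111699 × 0.9890 ≈ 1.1047 m.
Error at 49.86° = 1e-05° × 111699 × cos 49.86° ≈ 1.117 × 0.6447 = 0.72008 m.
So the lower-latitude error exceeds the higher by 1.1047 − 0.72008 = 0.38462 m.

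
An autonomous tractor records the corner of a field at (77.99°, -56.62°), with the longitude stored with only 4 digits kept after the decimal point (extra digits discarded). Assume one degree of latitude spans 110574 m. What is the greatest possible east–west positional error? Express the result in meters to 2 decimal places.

Truncating at 4 decimal places can drop up to a full unit in the last place, so the longitude may be off by as much as 0.0001°.
At latitude 77.99° a degree of longitude spans 110574 m × cos 77.99° = 110574 × 0.2081 ≈ 23008.5 m.
Maximum E–W displacement: 0.0001 × 23008.5 = 2.30085 m.

2.30 meters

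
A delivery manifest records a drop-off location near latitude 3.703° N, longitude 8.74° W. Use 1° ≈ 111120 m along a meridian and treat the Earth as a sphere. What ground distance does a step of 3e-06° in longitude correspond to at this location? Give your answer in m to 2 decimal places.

At 3.703° a degree of longitude is 111120 × cos 3.703° ≈ 110888 m, so 3e-06° corresponds to 0.332664 m.

0.33 m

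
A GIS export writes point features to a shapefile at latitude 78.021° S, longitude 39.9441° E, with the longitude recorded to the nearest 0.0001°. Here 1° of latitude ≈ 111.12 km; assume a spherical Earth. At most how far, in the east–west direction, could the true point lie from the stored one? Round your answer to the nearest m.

Rounding to 4 decimal places leaves the longitude within ±5e-05° of the true value.
One degree of longitude at 78.021° is 111120 × cos 78.021° ≈ 111120 × 0.2076 = 23063.3 m.
Maximum E–W displacement: 5e-05 × 23063.3 = 1.15317 m.

1 m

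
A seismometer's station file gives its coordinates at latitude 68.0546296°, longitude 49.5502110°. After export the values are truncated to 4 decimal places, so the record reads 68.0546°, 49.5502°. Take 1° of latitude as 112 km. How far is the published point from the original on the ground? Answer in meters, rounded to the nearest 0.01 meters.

The latitude changed by +0.0000296° and the longitude by +0.0000110°.
North–south shift: 0.0000296 × 112000 = 3.3152 m.
E–W at 68.0546°: 0.0000110° × 112000 × cos 68.0546° = 0.0000110 × 112000 × 0.3737 ≈ 0.460427 m.
Combined displacement = (3.3152² + 0.460427²)^½ ≈ 3.34702 m.

3.35 meters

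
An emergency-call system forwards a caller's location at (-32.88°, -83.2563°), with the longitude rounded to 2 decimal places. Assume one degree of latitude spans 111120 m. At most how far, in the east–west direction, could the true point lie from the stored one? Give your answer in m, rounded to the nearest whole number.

467 m

Rounding to 2 decimal places leaves the longitude within ±0.005° of the true value.
One degree of longitude at 32.88° is 111120 × cos 32.88° ≈ 111120 × 0.8398 = 93319.6 m.
Maximum E–W displacement: 0.005 × 93319.6 = 466.598 m.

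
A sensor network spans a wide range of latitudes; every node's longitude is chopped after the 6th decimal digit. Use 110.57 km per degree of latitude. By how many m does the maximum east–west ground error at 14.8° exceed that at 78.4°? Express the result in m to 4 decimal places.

Truncating at 6 decimal places can drop up to a full unit in the last place, so the longitude may be off by as much as 1e-06°.
Error at 14.8° = 1e-06° × 110570 × cos 14.8° ≈ 0.11057 × 0.9668 = 0.1069 m.
At 78.4°: 1e-06° × 110570 × cos 78.4° = 1e-06 × 110570 × 0.2011 ≈ 0.022233 m.
So the lower-latitude error exceeds the higher by 0.1069 − 0.022233 = 0.084668 m.

0.0847 m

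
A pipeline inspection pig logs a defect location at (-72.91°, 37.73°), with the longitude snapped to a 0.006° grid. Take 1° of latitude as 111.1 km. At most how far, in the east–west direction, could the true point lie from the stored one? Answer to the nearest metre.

With a 0.006° grid the true value lies within half a step, ±0.006°/2 = ±0.003°, of the stored one.
At latitude 72.91° a degree of longitude spans 111100 m × cos 72.91° = 111100 × 0.2939 ≈ 32649.3 m.
So at most 0.003° × 32649.3 ≈ 97.948 m east–west.

98 metres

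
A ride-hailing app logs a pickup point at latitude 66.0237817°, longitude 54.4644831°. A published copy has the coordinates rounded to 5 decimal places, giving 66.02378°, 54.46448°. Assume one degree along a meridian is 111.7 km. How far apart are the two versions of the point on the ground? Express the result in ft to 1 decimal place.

0.8 ft

The latitude changed by +0.0000017° and the longitude by +0.0000031°.
North–south shift: 0.0000017 × 111700 = 0.18989 m.
E–W at 66.0238°: 0.0000031° × 111700 × cos 66.0238° = 0.0000031 × 111700 × 0.4064 ≈ 0.140709 m.
Combined displacement = (0.18989² + 0.140709²)^½ ≈ 0.236342 m.
In feet: 0.236342 m ÷ 0.3048 ≈ 0.7754 ft.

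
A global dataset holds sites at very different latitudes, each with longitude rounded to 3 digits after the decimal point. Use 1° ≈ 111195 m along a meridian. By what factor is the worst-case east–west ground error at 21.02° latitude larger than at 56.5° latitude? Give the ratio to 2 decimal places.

1.69

Rounding to 3 decimal places leaves the longitude within ±0.0005° of the true value.
At 21.02°: 0.0005° × 111195 × cos 21.02° = 0.0005 × 111195 × 0.9335 ≈ 51.898 m.
Error at 56.5° = 0.0005° × 111195 × cos 56.5° ≈ 55.598 × 0.5519 = 30.686 m.
Ratio: 51.898 / 30.686 = cos 21.02° / cos 56.5° ≈ 1.6912.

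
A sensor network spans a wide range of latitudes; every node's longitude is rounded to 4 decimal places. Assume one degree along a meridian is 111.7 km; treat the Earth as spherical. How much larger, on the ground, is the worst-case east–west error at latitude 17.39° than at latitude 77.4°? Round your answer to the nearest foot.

Rounding to 4 decimal places leaves the longitude within ±5e-05° of the true value.
Error at 17.39° = 5e-05° × 111700 × cos 17.39° ≈ 5.585 × 0.9543 = 5.3297 m.
At 77.4°: 5e-05° × 111700 × cos 77.4° = 5e-05 × 111700 × 0.2181 ≈ 1.2183 m.
Difference: 5.3297 − 1.2183 = 4.1114 m.
In feet: 4.11139 m ÷ 0.3048 ≈ 13.489 ft.

13 feet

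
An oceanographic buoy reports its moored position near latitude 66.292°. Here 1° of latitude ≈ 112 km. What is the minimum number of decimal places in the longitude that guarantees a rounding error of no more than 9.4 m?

4 decimal places

At 66.292° one degree of longitude covers 112000 × cos 66.292° ≈ 112000 × 0.4021 ≈ 45032.5 m.
Rounding to N decimal places gives at most 0.5 × 10⁻ᴺ degrees of error, i.e. 0.5 × 10⁻ᴺ × 45032.5 m.
Need 0.5 × 45032.5 × 10⁻ᴺ ≤ 9.4 → 10⁻ᴺ ≤ 4.175e-04, so N ≥ 3.38.
At 3 places the error can reach 22.5 m, but 4 places keeps it to 2.25 m.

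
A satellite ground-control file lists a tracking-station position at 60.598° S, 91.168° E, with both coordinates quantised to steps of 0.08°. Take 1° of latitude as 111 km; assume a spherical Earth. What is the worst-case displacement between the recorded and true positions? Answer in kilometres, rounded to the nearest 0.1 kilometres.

4.9 kilometres

With a 0.08° grid the true value lies within half a step, ±0.08°/2 = ±0.04°, of the stored one.
North–south component: 0.04° × 111000 = 4440 m.
Longitude error → 0.04 × 111000 × cos 60.598° = 0.04 × 111000 × 0.4909 ≈ 2179.75 m.
Worst case both components are at the extreme and orthogonal: √(4440² + 2179.75²) ≈ 4946.2 m.
That is 4946.2 m = 4.9462 km.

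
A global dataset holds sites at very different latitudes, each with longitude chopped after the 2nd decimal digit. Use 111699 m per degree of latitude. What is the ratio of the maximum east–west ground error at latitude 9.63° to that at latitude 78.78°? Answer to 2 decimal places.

5.07

Truncating at 2 decimal places can drop up to a full unit in the last place, so the longitude may be off by as much as 0.01°.
Error at 9.63° = 0.01° × 111699 × cos 9.63° ≈ 1117 × 0.9859 = 1101.3 m.
Error at 78.78° = 0.01° × 111699 × cos 78.78° ≈ 1117 × 0.1946 = 217.34 m.
The ratio reduces to cos 9.63° / cos 78.78° = 0.9859/0.1946 ≈ 5.0669.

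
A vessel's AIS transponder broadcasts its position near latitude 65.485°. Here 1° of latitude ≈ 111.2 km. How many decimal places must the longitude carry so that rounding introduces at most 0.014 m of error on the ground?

At 65.485° one degree of longitude covers 111200 × cos 65.485° ≈ 111200 × 0.4149 ≈ 46140.4 m.
Rounding to N decimal places gives at most 0.5 × 10⁻ᴺ degrees of error, i.e. 0.5 × 10⁻ᴺ × 46140.4 m.
Need 0.5 × 46140.4 × 10⁻ᴺ ≤ 0.014 → 10⁻ᴺ ≤ 6.068e-07, so N ≥ 6.22.
At 6 places the error can reach 0.0231 m, but 7 places keeps it to 0.00231 m.

7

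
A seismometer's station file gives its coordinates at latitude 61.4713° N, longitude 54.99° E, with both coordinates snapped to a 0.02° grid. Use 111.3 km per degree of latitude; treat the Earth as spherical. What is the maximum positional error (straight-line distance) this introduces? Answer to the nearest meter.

1233 meters

With a 0.02° grid the true value lies within half a step, ±0.02°/2 = ±0.01°, of the stored one.
North–south component: 0.01° × 111300 = 1113 m.
Longitude error → 0.01 × 111300 × cos 61.4713° = 0.01 × 111300 × 0.4776 ≈ 531.568 m.
Combining orthogonally: (1113² + 531.568²)^½ ≈ 1233.42 m.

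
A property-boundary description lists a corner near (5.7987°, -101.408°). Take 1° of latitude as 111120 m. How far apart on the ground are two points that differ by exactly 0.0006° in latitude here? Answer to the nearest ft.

0.0006° × 111120 m/° = 66.672 m.
In feet: 66.672 m ÷ 0.3048 ≈ 218.74 ft.

219 ft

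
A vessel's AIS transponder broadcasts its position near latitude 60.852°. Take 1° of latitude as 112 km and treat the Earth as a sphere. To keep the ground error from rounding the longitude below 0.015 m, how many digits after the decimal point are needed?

7 decimal places

At 60.852° one degree of longitude covers 112000 × cos 60.852° ≈ 112000 × 0.4871 ≈ 54551.5 m.
Rounding to N decimal places gives at most 0.5 × 10⁻ᴺ degrees of error, i.e. 0.5 × 10⁻ᴺ × 54551.5 m.
Setting 27275.8 × 10⁻ᴺ ≤ 0.015 gives 10ᴺ ≥ 1.818e+06, i.e. N ≥ 6.26.
So 7 decimal places suffice (0.00273 m); 6 would allow up to 0.0273 m.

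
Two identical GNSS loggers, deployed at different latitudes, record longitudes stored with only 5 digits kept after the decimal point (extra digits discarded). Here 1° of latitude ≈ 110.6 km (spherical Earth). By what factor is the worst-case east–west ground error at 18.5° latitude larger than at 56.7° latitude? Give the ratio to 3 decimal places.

Truncating at 5 decimal places can drop up to a full unit in the last place, so the longitude may be off by as much as 1e-05°.
At 18.5°: 1e-05° × 110600 × cos 18.5° = 1e-05 × 110600 × 0.9483 ≈ 1.0488 m.
Error at 56.7° = 1e-05° × 110600 × cos 56.7° ≈ 1.106 × 0.5490 = 0.60722 m.
Ratio: 1.0488 / 0.60722 = cos 18.5° / cos 56.7° ≈ 1.7273.

1.727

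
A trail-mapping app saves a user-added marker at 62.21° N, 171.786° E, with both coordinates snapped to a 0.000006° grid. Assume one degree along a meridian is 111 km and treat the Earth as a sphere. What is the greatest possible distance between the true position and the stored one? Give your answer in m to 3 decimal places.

0.367 m

With a 0.000006° grid the true value lies within half a step, ±0.000006°/2 = ±3e-06°, of the stored one.
Latitude error → 3e-06 × 111000 = 0.333 m along the meridian.
East–west component at 62.21°: 3e-06° × 111000 × cos 62.21° ≈ 3e-06 × 51751.8 ≈ 0.155255 m.
Worst case both components are at the extreme and orthogonal: √(0.333² + 0.155255²) ≈ 0.367414 m.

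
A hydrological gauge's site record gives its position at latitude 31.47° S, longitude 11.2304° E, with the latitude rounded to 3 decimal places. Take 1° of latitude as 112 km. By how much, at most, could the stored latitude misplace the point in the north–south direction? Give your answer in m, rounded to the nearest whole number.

56 m

Rounding to 3 decimal places leaves the latitude within ±0.0005° of the true value.
Along the meridian that is 0.0005° × 112000 m/° = 56 m.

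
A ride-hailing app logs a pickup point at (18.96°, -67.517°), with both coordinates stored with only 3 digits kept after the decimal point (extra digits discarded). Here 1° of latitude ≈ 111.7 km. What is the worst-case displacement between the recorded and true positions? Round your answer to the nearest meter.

Truncating at 3 decimal places can drop up to a full unit in the last place, so each coordinate may be off by as much as 0.001°.
Latitude error → 0.001 × 111700 = 111.7 m along the meridian.
Longitude error → 0.001 × 111700 × cos 18.96° = 0.001 × 111700 × 0.9457 ≈ 105.64 m.
Combining orthogonally: (111.7² + 105.64²)^½ ≈ 153.742 m.

154 meters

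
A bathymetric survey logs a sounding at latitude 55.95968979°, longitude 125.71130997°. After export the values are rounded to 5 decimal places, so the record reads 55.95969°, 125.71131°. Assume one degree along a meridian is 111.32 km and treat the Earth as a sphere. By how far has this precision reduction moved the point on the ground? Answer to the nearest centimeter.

The latitude changed by -0.00000021° and the longitude by -0.00000003°.
N–S: -0.00000021° × 111320 m/° = -0.0233772 m.
East–west at this latitude: -0.00000003° × 111320 × cos 55.9597° ≈ -0.00000003 × 62314.3 = -0.00186943 m.
Distance: √(0.0233772² + 0.00186943²) ≈ 0.0234518 m.
That is 0.0234518 m = 2.3452 cm.

2 centimeters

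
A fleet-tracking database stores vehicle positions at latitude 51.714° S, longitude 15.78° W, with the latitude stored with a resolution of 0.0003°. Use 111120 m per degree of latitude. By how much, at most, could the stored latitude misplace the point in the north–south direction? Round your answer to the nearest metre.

With a 0.0003° grid the true value lies within half a step, ±0.0003°/2 = ±0.00015°, of the stored one.
So the N–S error is at most 0.00015 × 111120 = 16.668 m.

17 metres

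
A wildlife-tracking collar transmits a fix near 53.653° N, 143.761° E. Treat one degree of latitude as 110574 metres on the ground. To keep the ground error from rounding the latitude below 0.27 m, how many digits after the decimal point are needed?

One degree of latitude covers 110574 m.
With N decimal places the half-ulp bound is 0.5·10⁻ᴺ°, or 0.5·10⁻ᴺ × 110574 m on the ground.
Need 0.5 × 110574 × 10⁻ᴺ ≤ 0.27 → 10⁻ᴺ ≤ 4.884e-06, so N ≥ 5.31.
At 5 places the error can reach 0.553 m, but 6 places keeps it to 0.0553 m.

6 decimal places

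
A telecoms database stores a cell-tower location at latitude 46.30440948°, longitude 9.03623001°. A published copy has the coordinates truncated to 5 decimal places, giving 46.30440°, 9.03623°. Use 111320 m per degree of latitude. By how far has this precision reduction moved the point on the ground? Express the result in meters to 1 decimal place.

1.1 meters

The latitude changed by +0.00000948° and the longitude by +0.00000001°.
N–S: 0.00000948° × 111320 m/° = 1.05531 m.
East–west at this latitude: 0.00000001° × 111320 × cos 46.3044° ≈ 0.00000001 × 76902.8 = 0.000769029 m.
Hypotenuse of the two orthogonal shifts: √(1.05531² + 0.000769029²) = 1.05531 m.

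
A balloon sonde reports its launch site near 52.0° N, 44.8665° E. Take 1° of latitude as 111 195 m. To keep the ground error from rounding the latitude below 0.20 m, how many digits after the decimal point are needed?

6

One degree of latitude covers 111195 m.
N decimal places → at most half a unit in the last place, 0.5 × 10⁻ᴺ° = 111195/2 × 10⁻ᴺ m.
Setting 55597.5 × 10⁻ᴺ ≤ 0.20 gives 10ᴺ ≥ 2.78e+05, i.e. N ≥ 5.44.
N = 5 would give 0.556 m (too coarse); N = 6 gives 0.0556 m ≤ 0.20 m.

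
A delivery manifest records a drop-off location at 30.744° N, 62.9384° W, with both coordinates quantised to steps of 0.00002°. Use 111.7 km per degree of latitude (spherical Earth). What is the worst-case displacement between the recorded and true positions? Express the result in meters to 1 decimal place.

With a 0.00002° grid the true value lies within half a step, ±0.00002°/2 = ±1e-05°, of the stored one.
North–south component: 1e-05° × 111700 = 1.117 m.
E–W at 30.744°: 1e-05° × 111700 × cos 30.744° = 1e-05 × 111700 × 0.8595 ≈ 0.960017 m.
The two errors are perpendicular, so the maximum displacement is √(1.117² + 0.960017²) ≈ 1.47286 m.

1.5 meters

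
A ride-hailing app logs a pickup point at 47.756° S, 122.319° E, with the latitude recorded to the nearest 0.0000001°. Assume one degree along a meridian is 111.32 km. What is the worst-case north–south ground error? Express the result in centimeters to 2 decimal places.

0.56 centimeters

Rounding to 7 decimal places leaves the latitude within ±5e-08° of the true value.
So the N–S error is at most 5e-08 × 111320 = 0.005566 m.
That is 0.005566 m = 0.5566 cm.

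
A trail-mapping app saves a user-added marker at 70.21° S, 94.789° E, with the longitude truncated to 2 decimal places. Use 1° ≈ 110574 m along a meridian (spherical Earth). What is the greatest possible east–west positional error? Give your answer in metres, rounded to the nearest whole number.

Truncating at 2 decimal places can drop up to a full unit in the last place, so the longitude may be off by as much as 0.01°.
At latitude 70.21° a degree of longitude spans 110574 m × cos 70.21° = 110574 × 0.3386 ≈ 37437.4 m.
East–west error: 0.01° × 37437.4 m/° ≈ 374.374 m.

374 metres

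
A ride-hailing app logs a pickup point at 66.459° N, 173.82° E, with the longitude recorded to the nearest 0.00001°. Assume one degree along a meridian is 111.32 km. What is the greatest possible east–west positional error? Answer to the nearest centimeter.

Rounding to 5 decimal places leaves the longitude within ±5e-06° of the true value.
One degree of longitude at 66.459° is 111320 × cos 66.459° ≈ 111320 × 0.3994 = 44461.8 m.
East–west error: 5e-06° × 44461.8 m/° ≈ 0.222309 m.
That is 0.222309 m = 22.231 cm.

22 centimeters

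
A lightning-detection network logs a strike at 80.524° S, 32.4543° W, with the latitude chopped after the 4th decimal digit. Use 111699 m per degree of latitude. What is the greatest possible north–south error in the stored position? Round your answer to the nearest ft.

37 ft

Truncating at 4 decimal places can drop up to a full unit in the last place, so the latitude may be off by as much as 0.0001°.
North–south distance: 0.0001° × 111699 m/° = 11.1699 m.
Converting: 11.1699 m × 3.2808 ft/m ≈ 36.647 ft.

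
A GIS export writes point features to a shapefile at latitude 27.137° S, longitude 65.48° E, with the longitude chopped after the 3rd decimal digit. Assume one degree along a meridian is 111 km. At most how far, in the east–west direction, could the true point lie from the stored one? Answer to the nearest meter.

99 meters

Truncating at 3 decimal places can drop up to a full unit in the last place, so the longitude may be off by as much as 0.001°.
One degree of longitude at 27.137° is 111000 × cos 27.137° ≈ 111000 × 0.8899 = 98780.9 m.
East–west error: 0.001° × 98780.9 m/° ≈ 98.7809 m.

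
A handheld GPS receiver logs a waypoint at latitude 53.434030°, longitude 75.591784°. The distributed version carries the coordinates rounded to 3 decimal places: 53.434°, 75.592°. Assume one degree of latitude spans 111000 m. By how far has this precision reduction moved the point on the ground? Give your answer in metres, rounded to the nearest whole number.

15 metres

Δlat = 53.434030 − 53.434 = +0.000030°; Δlon = 75.591784 − 75.592 = -0.000216°.
N–S: 0.000030° × 111000 m/° = 3.33 m.
E–W at 53.434°: -0.000216° × 111000 × cos 53.434° = -0.000216 × 111000 × 0.5957 ≈ -14.2837 m.
Distance: √(3.33² + 14.2837²) ≈ 14.6667 m.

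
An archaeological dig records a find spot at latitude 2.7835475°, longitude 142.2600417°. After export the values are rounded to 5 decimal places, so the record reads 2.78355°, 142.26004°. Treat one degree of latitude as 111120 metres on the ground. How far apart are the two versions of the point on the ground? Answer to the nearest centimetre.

34 centimetres

Δlat = 2.7835475 − 2.78355 = -0.0000025°; Δlon = 142.2600417 − 142.26004 = +0.0000017°.
North–south shift: -0.0000025 × 111120 = -0.2778 m.
E–W at 2.78355°: 0.0000017° × 111120 × cos 2.78355° = 0.0000017 × 111120 × 0.9988 ≈ 0.188681 m.
Distance: √(0.2778² + 0.188681²) ≈ 0.335818 m.
That is 0.335818 m = 33.582 cm.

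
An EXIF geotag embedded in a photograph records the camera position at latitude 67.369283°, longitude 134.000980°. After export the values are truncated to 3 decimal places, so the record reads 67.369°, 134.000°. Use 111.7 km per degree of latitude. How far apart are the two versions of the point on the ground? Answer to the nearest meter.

The latitude changed by +0.000283° and the longitude by +0.000980°.
North–south shift: 0.000283 × 111700 = 31.6111 m.
E–W at 67.369°: 0.000980° × 111700 × cos 67.369° = 0.000980 × 111700 × 0.3848 ≈ 42.1219 m.
Combined displacement = (31.6111² + 42.1219²)^½ ≈ 52.6642 m.

53 meters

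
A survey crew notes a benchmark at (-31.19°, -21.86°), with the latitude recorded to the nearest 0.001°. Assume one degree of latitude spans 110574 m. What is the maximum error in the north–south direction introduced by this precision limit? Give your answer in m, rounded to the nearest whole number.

Rounding to 3 decimal places leaves the latitude within ±0.0005° of the true value.
So the N–S error is at most 0.0005 × 110574 = 55.287 m.

55 m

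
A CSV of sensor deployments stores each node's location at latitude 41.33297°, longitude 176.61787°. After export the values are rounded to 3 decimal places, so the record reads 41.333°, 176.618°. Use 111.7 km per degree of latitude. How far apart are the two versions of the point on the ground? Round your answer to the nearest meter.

Δlat = 41.33297 − 41.333 = -0.00003°; Δlon = 176.61787 − 176.618 = -0.00013°.
N–S: -0.00003° × 111700 m/° = -3.351 m.
E–W at 41.333°: -0.00013° × 111700 × cos 41.333° = -0.00013 × 111700 × 0.7509 ≈ -10.9036 m.
Distance: √(3.351² + 10.9036²) ≈ 11.4069 m.

11 meters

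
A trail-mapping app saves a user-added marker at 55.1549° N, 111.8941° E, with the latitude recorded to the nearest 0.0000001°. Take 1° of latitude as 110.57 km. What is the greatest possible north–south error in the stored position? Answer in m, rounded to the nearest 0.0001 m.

0.0055 m

Rounding to 7 decimal places leaves the latitude within ±5e-08° of the true value.
North–south distance: 5e-08° × 110570 m/° = 0.0055285 m.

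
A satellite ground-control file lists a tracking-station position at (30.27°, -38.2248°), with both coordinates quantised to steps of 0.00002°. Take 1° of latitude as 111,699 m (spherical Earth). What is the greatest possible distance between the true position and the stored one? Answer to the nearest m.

1 m

With a 0.00002° grid the true value lies within half a step, ±0.00002°/2 = ±1e-05°, of the stored one.
Latitude error → 1e-05 × 111699 = 1.11699 m along the meridian.
Longitude error → 1e-05 × 111699 × cos 30.27° = 1e-05 × 111699 × 0.8637 ≈ 0.964699 m.
The two errors are perpendicular, so the maximum displacement is √(1.11699² + 0.964699²) ≈ 1.47591 m.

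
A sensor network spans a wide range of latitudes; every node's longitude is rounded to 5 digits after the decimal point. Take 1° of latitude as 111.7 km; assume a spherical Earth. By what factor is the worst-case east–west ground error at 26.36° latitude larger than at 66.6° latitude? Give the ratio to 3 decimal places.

2.256

Rounding to 5 decimal places leaves the longitude within ±5e-06° of the true value.
At 26.36°: 5e-06° × 111700 × cos 26.36° = 5e-06 × 111700 × 0.8960 ≈ 0.50043 m.
At 66.6°: 5e-06° × 111700 × cos 66.6° = 5e-06 × 111700 × 0.3971 ≈ 0.22181 m.
Ratio: 0.50043 / 0.22181 = cos 26.36° / cos 66.6° ≈ 2.2561.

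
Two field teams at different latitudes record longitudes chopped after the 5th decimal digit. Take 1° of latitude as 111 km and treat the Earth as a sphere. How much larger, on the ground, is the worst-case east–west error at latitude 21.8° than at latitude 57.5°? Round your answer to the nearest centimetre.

43 centimetres

Truncating at 5 decimal places can drop up to a full unit in the last place, so the longitude may be off by as much as 1e-05°.
Error at 21.8° = 1e-05° × 111000 × cos 21.8° ≈ 1.11 × 0.9285 = 1.0306 m.
At 57.5°: 1e-05° × 111000 × cos 57.5° = 1e-05 × 111000 × 0.5373 ≈ 0.5964 m.
Difference: 1.0306 − 0.5964 = 0.43422 m.
That is 0.434217 m = 43.422 cm.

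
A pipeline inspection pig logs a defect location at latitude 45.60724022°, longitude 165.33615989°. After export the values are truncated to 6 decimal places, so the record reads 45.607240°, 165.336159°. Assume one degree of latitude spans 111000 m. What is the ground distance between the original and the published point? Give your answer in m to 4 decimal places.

0.0733 m

Δlat = 45.60724022 − 45.607240 = +0.00000022°; Δlon = 165.33615989 − 165.336159 = +0.00000089°.
N–S: 0.00000022° × 111000 m/° = 0.02442 m.
East–west at this latitude: 0.00000089° × 111000 × cos 45.6072° ≈ 0.00000089 × 77652.6 = 0.0691108 m.
Combined displacement = (0.02442² + 0.0691108²)^½ ≈ 0.0732983 m.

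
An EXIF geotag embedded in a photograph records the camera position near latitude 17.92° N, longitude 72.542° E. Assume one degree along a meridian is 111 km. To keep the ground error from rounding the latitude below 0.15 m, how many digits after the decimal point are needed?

One degree of latitude covers 111000 m.
With N decimal places the half-ulp bound is 0.5·10⁻ᴺ°, or 0.5·10⁻ᴺ × 111000 m on the ground.
Setting 55500 × 10⁻ᴺ ≤ 0.15 gives 10ᴺ ≥ 3.7e+05, i.e. N ≥ 5.57.
At 5 places the error can reach 0.555 m, but 6 places keeps it to 0.0555 m.

6 decimal places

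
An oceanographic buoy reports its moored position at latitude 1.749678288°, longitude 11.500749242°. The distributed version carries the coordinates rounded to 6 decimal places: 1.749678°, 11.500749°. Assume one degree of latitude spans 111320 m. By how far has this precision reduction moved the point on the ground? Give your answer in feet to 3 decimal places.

Δlat = 1.749678288 − 1.749678 = +0.000000288°; Δlon = 11.500749242 − 11.500749 = +0.000000242°.
N–S: 0.000000288° × 111320 m/° = 0.0320602 m.
East–west at this latitude: 0.000000242° × 111320 × cos 1.74968° ≈ 0.000000242 × 111268 = 0.0269269 m.
Distance: √(0.0320602² + 0.0269269²) ≈ 0.0418678 m.
Converting: 0.0418678 m × 3.2808 ft/m ≈ 0.13736 ft.

0.137 feet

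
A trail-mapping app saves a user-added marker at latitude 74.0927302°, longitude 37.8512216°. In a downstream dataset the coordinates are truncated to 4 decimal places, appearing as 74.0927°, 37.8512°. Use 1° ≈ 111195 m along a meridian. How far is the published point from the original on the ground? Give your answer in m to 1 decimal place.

3.4 m

Δlat = 74.0927302 − 74.0927 = +0.0000302°; Δlon = 37.8512216 − 37.8512 = +0.0000216°.
North–south shift: 0.0000302 × 111195 = 3.35809 m.
E–W at 74.0927°: 0.0000216° × 111195 × cos 74.0927° = 0.0000216 × 111195 × 0.2741 ≈ 0.658293 m.
Combined displacement = (3.35809² + 0.658293²)^½ ≈ 3.422 m.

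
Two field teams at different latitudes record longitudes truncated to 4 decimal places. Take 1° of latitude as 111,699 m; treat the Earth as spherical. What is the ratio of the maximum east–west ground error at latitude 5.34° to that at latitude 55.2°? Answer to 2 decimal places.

1.74

Truncating at 4 decimal places can drop up to a full unit in the last place, so the longitude may be off by as much as 0.0001°.
Error at 5.34° = 0.0001° × 111699 × cos 5.34° ≈ 11.17 × 0.9957 = 11.121 m.
Error at 55.2° = 0.0001° × 111699 × cos 55.2° ≈ 11.17 × 0.5707 = 6.3748 m.
The ratio reduces to cos 5.34° / cos 55.2° = 0.9957/0.5707 ≈ 1.7446.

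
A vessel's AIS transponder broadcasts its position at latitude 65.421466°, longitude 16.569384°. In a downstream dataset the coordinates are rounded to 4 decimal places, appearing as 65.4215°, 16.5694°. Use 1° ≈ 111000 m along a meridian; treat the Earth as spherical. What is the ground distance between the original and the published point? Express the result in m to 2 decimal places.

The latitude changed by -0.000034° and the longitude by -0.000016°.
North–south shift: -0.000034 × 111000 = -3.774 m.
E–W at 65.4215°: -0.000016° × 111000 × cos 65.4215° = -0.000016 × 111000 × 0.4159 ≈ -0.738709 m.
Hypotenuse of the two orthogonal shifts: √(3.774² + 0.738709²) = 3.84562 m.

3.85 m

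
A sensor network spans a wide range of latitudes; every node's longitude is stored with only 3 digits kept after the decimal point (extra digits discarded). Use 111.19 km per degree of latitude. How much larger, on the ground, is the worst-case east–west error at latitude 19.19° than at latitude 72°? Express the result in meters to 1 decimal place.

Truncating at 3 decimal places can drop up to a full unit in the last place, so the longitude may be off by as much as 0.001°.
Error at 19.19° = 0.001° × 111190 × cos 19.19° ≈ 111.19 × 0.9444 = 105.01 m.
Error at 72° = 0.001° × 111190 × cos 72° ≈ 111.19 × 0.3090 = 34.36 m.
So the lower-latitude error exceeds the higher by 105.01 − 34.36 = 70.652 m.

70.7 meters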